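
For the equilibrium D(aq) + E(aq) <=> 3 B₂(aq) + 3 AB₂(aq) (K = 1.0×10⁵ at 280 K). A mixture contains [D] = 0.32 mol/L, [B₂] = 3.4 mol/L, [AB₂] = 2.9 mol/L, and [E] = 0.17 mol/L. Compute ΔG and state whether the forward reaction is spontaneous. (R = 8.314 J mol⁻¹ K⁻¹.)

ΔG = -4.04 kJ/mol; the forward reaction is spontaneous

Q = [B₂]³·[AB₂]³ / ([D]·[E]) = (3.4)³·(2.9)³ / ((0.32)·(0.17)) = 17600
ΔG = RT ln(Q/K) = (8.314 J mol⁻¹ K⁻¹)(280 K) × ln(17600/1.0×10⁵)
   = (2.328 kJ/mol)(-1.737) = -4.04 kJ/mol
ΔG < 0, so the forward reaction is spontaneous (proceeds forward).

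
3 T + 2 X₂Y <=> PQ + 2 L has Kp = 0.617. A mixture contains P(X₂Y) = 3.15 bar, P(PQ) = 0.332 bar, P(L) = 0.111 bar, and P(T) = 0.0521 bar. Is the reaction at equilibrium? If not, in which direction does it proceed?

reverse (toward reactants)

Qp = P(PQ)·P(L)² / (P(T)³·P(X₂Y)²) = (0.332)·(0.111)² / ((0.0521)³·(3.15)²) = 2.92
Qp = 2.92 > Kp = 0.617, so the reverse reaction proceeds.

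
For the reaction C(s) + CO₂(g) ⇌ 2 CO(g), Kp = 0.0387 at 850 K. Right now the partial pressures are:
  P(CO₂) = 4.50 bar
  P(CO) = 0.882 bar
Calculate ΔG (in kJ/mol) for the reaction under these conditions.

ΔG = 10.6 kJ/mol

(C is a pure solid — omitted from Qp.)
Qp = P(CO)² / P(CO₂) = (0.882)² / (4.50) = 0.173
ΔG = RT ln(Qp/Kp) = (8.314 J mol⁻¹ K⁻¹)(850 K) × ln(0.173/0.0387)
   = (7.067 kJ/mol)(1.497) = 10.6 kJ/mol
ΔG > 0, so the forward reaction is non-spontaneous (proceeds in reverse).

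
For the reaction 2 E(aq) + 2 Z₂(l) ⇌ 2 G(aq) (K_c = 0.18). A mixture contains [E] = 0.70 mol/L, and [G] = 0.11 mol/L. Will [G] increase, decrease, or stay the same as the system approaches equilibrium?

(Z₂ is a pure liquid — omitted from Q_c.)
Q_c = [G]² / [E]² = (0.11)² / (0.70)² = 0.025
Q_c = 0.025 < K_c = 0.18: net forward reaction.
G is a product, so it increases.

increase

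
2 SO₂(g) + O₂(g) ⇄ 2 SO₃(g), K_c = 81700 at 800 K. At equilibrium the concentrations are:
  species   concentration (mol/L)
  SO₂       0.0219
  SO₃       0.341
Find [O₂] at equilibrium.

At equilibrium, K_c = [SO₃]² / ([SO₂]²·[O₂]) = 81700.
(0.341)² / ((0.0219)²·([O₂])) = 81700
[O₂] = 0.00297 mol/L

[O₂] = 0.00297 mol/L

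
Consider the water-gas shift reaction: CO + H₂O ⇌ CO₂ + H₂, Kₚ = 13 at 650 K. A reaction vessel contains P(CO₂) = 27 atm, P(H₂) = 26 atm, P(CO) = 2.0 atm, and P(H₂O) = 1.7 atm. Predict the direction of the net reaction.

Qₚ = P(CO₂)·P(H₂) / (P(CO)·P(H₂O)) = (27)·(26) / ((2.0)·(1.7)) = 210
Qₚ = 210 > Kₚ = 13, so the reverse reaction proceeds.

in the reverse direction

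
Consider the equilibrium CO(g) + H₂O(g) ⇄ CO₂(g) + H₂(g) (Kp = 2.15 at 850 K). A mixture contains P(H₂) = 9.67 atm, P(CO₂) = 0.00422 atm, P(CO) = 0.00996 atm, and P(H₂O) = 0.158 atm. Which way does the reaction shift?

reverse (toward reactants)

Qp = P(CO₂)·P(H₂) / (P(CO)·P(H₂O)) = (0.00422)·(9.67) / ((0.00996)·(0.158)) = 25.9
Qp = 25.9 > Kp = 2.15, so the reverse reaction proceeds.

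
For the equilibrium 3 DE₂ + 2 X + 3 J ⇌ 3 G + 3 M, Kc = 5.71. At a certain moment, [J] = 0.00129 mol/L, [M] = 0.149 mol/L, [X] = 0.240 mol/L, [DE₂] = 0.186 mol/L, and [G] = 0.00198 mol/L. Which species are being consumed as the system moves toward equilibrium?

Qc = [G]³·[M]³ / ([DE₂]³·[X]²·[J]³) = (0.00198)³·(0.149)³ / ((0.186)³·(0.240)²·(0.00129)³) = 32.3
Qc = 32.3 > Kc = 5.71: net reverse reaction.

G, M (products)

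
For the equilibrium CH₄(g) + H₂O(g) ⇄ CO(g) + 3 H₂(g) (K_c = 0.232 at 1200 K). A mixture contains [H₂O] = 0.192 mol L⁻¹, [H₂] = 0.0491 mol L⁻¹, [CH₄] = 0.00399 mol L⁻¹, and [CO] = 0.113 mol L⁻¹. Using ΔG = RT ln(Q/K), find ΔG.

ΔG = -25.8 kJ/mol

Q_c = [CO]·[H₂]³ / ([CH₄]·[H₂O]) = (0.113)·(0.0491)³ / ((0.00399)·(0.192)) = 0.0175
ΔG = RT ln(Q_c/K_c) = (8.314 J mol⁻¹ K⁻¹)(1200 K) × ln(0.0175/0.232)
   = (9.977 kJ/mol)(-2.585) = -25.8 kJ/mol
ΔG < 0, so the forward reaction is spontaneous (proceeds forward).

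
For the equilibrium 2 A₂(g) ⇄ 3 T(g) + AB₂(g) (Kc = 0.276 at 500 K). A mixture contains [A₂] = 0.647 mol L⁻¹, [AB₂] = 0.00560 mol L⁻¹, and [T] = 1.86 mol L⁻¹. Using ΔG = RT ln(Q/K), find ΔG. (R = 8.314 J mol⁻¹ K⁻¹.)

Qc = [T]³·[AB₂] / [A₂]² = (1.86)³·(0.00560) / (0.647)² = 0.0861
ΔG = RT ln(Qc/Kc) = (8.314 J mol⁻¹ K⁻¹)(500 K) × ln(0.0861/0.276)
   = (4.157 kJ/mol)(-1.165) = -4.84 kJ/mol
ΔG < 0, so the forward reaction is spontaneous (proceeds forward).

ΔG = -4.84 kJ/mol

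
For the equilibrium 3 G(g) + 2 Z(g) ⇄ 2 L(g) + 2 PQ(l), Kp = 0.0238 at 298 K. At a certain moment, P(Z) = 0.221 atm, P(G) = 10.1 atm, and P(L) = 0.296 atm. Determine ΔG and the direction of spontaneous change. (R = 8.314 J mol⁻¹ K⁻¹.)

ΔG = -6.48 kJ/mol; the forward reaction is spontaneous

(PQ is a pure liquid — omitted from Qp.)
Qp = P(L)² / (P(G)³·P(Z)²) = (0.296)² / ((10.1)³·(0.221)²) = 0.00174
ΔG = RT ln(Qp/Kp) = (8.314 J mol⁻¹ K⁻¹)(298 K) × ln(0.00174/0.0238)
   = (2.478 kJ/mol)(-2.616) = -6.48 kJ/mol
ΔG < 0, so the forward reaction is spontaneous (proceeds forward).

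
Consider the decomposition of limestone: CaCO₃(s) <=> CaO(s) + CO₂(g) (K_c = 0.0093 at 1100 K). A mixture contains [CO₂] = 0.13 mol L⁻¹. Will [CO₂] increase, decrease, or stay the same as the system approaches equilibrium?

decrease

(CaCO₃, CaO are pure solids — omitted from Q_c.)
Q_c = [CO₂] = 0.13
Q_c = 0.13 > K_c = 0.0093: net reverse reaction.
CO₂ is a product, so it decreases.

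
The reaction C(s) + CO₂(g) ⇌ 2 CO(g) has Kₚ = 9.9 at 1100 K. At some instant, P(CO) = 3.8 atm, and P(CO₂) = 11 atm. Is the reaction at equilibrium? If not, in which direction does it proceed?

(C is a pure solid — omitted from Qₚ.)
Qₚ = P(CO)² / P(CO₂) = (3.8)² / (11) = 1.3
Qₚ = 1.3 < Kₚ = 9.9, so the forward reaction proceeds.

toward products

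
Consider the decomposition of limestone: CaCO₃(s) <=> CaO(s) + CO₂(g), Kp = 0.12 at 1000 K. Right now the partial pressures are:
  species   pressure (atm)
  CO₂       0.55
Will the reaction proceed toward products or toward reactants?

toward reactants

(CaCO₃, CaO are pure solids — omitted from Qp.)
Qp = P(CO₂) = 0.55
Qp = 0.55 > Kp = 0.12, so the reverse reaction proceeds.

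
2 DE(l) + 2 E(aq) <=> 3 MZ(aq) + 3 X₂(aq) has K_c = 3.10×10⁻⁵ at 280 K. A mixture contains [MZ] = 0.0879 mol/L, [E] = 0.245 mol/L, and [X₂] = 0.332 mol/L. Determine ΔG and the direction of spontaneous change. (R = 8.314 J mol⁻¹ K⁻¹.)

ΔG = 6.03 kJ/mol; the forward reaction is non-spontaneous

(DE is a pure liquid — omitted from Q_c.)
Q_c = [MZ]³·[X₂]³ / [E]² = (0.0879)³·(0.332)³ / (0.245)² = 4.14×10⁻⁴
ΔG = RT ln(Q_c/K_c) = (8.314 J mol⁻¹ K⁻¹)(280 K) × ln(4.14×10⁻⁴/3.10×10⁻⁵)
   = (2.328 kJ/mol)(2.592) = 6.03 kJ/mol
ΔG > 0, so the forward reaction is non-spontaneous (proceeds in reverse).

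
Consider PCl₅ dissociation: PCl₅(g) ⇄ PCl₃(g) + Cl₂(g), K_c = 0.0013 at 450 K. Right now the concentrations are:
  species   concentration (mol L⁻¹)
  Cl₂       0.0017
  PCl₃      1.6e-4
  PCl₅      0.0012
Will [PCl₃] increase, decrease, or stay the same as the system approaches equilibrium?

Q_c = [PCl₃]·[Cl₂] / [PCl₅] = (1.6e-4)·(0.0017) / (0.0012) = 2.3e-4
Q_c = 2.3e-4 < K_c = 0.0013: net forward reaction.
PCl₃ is a product, so it increases.

increase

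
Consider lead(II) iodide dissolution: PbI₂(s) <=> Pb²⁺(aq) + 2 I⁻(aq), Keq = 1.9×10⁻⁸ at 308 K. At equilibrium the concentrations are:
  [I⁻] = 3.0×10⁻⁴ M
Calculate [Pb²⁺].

(PbI₂ is a pure solid — omitted from Keq.)
At equilibrium, Keq = [Pb²⁺]·[I⁻]² = 1.9×10⁻⁸.
([Pb²⁺])·(3.0×10⁻⁴)² = 1.9×10⁻⁸
[Pb²⁺] = 0.211 = 0.21 M

[Pb²⁺] = 0.21 M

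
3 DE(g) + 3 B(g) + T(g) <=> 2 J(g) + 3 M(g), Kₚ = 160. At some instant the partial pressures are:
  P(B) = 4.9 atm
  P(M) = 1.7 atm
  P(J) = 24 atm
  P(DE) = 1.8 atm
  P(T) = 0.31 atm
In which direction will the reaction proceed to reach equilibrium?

toward products

Qₚ = P(J)²·P(M)³ / (P(DE)³·P(B)³·P(T)) = (24)²·(1.7)³ / ((1.8)³·(4.9)³·(0.31)) = 13
Qₚ = 13 < Kₚ = 160, so the forward reaction proceeds.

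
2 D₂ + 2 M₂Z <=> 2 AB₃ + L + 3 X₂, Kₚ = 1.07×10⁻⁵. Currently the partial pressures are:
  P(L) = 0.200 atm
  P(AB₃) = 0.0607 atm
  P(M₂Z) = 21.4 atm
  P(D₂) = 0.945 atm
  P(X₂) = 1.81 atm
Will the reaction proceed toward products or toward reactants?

Qₚ = P(AB₃)²·P(L)·P(X₂)³ / (P(D₂)²·P(M₂Z)²) = (0.0607)²·(0.200)·(1.81)³ / ((0.945)²·(21.4)²) = 1.07×10⁻⁵
Qₚ = 1.07×10⁻⁵ = Kₚ, so the system is already at equilibrium.

no net change (already at equilibrium)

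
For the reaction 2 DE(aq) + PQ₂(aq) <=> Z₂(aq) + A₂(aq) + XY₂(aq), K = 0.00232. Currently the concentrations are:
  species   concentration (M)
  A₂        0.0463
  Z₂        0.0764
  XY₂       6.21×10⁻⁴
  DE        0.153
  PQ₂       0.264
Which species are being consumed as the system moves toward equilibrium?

DE, PQ₂ (reactants)

Q = [Z₂]·[A₂]·[XY₂] / ([DE]²·[PQ₂]) = (0.0764)·(0.0463)·(6.21×10⁻⁴) / ((0.153)²·(0.264)) = 3.55×10⁻⁴
Q = 3.55×10⁻⁴ < K = 0.00232: net forward reaction.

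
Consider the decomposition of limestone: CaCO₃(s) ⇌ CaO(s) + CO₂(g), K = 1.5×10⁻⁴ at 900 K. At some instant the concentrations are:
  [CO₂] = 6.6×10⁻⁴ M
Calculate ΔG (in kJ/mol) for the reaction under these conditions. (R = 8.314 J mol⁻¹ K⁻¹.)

(CaCO₃, CaO are pure solids — omitted from Q.)
Q = [CO₂] = 6.60×10⁻⁴
ΔG = RT ln(Q/K) = (8.314 J mol⁻¹ K⁻¹)(900 K) × ln(6.60×10⁻⁴/1.5×10⁻⁴)
   = (7.483 kJ/mol)(1.482) = 11.1 kJ/mol
ΔG > 0, so the forward reaction is non-spontaneous (proceeds in reverse).

ΔG = 11.1 kJ/mol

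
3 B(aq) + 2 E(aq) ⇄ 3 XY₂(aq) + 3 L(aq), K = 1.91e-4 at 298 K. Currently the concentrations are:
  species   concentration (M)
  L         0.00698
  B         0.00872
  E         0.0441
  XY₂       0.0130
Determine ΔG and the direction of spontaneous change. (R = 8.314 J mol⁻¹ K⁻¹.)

ΔG = 2.75 kJ/mol; the forward reaction is non-spontaneous

Q = [XY₂]³·[L]³ / ([B]³·[E]²) = (0.0130)³·(0.00698)³ / ((0.00872)³·(0.0441)²) = 5.79e-4
ΔG = RT ln(Q/K) = (8.314 J mol⁻¹ K⁻¹)(298 K) × ln(5.79e-4/1.91e-4)
   = (2.478 kJ/mol)(1.109) = 2.75 kJ/mol
ΔG > 0, so the forward reaction is non-spontaneous (proceeds in reverse).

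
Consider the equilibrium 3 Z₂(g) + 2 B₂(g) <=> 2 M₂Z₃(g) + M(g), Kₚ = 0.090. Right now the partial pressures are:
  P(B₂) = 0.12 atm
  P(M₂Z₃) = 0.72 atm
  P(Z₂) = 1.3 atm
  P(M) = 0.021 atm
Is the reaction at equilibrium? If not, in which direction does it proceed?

toward reactants

Qₚ = P(M₂Z₃)²·P(M) / (P(Z₂)³·P(B₂)²) = (0.72)²·(0.021) / ((1.3)³·(0.12)²) = 0.34
Qₚ = 0.34 > Kₚ = 0.090, so the reverse reaction proceeds.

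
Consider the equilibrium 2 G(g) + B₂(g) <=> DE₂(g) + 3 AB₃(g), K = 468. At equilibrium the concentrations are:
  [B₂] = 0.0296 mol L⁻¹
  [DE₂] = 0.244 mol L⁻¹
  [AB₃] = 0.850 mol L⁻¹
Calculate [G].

At equilibrium, K = [DE₂]·[AB₃]³ / ([G]²·[B₂]) = 468.
(0.244)·(0.850)³ / (([G])²·(0.0296)) = 468
[G]² = 0.0108 ⇒ [G] = 0.104 mol L⁻¹

[G] = 0.104 mol L⁻¹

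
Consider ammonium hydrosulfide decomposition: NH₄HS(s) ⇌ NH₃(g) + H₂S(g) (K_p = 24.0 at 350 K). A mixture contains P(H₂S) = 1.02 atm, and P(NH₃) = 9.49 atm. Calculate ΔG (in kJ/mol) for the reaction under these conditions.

(NH₄HS is a pure solid — omitted from Q_p.)
Q_p = P(NH₃)·P(H₂S) = (9.49)·(1.02) = 9.68
ΔG = RT ln(Q_p/K_p) = (8.314 J mol⁻¹ K⁻¹)(350 K) × ln(9.68/24.0)
   = (2.910 kJ/mol)(-0.9080) = -2.64 kJ/mol
ΔG < 0, so the forward reaction is spontaneous (proceeds forward).

ΔG = -2.64 kJ/mol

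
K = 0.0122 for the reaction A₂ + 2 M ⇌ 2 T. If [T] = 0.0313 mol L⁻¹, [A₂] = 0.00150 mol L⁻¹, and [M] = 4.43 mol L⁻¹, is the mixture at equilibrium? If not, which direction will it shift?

no; Q > K, reaction proceeds in reverse

Q = [T]² / ([A₂]·[M]²) = (0.0313)² / ((0.00150)·(4.43)²) = 0.0333
Q = 0.0333 > K = 0.0122: net reverse reaction.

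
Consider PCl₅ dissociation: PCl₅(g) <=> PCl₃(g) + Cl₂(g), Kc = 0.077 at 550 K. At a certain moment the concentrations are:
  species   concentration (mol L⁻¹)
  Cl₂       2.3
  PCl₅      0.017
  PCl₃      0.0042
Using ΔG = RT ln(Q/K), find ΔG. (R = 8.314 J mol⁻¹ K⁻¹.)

ΔG = 9.14 kJ/mol

Qc = [PCl₃]·[Cl₂] / [PCl₅] = (0.0042)·(2.3) / (0.017) = 0.568
ΔG = RT ln(Qc/Kc) = (8.314 J mol⁻¹ K⁻¹)(550 K) × ln(0.568/0.077)
   = (4.573 kJ/mol)(1.998) = 9.14 kJ/mol
ΔG > 0, so the forward reaction is non-spontaneous (proceeds in reverse).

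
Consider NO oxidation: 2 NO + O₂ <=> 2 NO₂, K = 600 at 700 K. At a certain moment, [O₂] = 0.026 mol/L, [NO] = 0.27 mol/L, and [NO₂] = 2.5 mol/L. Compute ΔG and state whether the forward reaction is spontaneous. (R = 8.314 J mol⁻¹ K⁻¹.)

ΔG = 9.92 kJ/mol; the forward reaction is non-spontaneous

Q = [NO₂]² / ([NO]²·[O₂]) = (2.5)² / ((0.27)²·(0.026)) = 3300
ΔG = RT ln(Q/K) = (8.314 J mol⁻¹ K⁻¹)(700 K) × ln(3300/600)
   = (5.820 kJ/mol)(1.705) = 9.92 kJ/mol
ΔG > 0, so the forward reaction is non-spontaneous (proceeds in reverse).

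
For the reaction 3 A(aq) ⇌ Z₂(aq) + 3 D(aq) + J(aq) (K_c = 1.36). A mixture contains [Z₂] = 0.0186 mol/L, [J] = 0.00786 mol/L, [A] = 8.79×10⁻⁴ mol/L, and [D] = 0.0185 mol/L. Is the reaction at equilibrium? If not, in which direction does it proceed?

Q_c = [Z₂]·[D]³·[J] / [A]³ = (0.0186)·(0.0185)³·(0.00786) / (8.79×10⁻⁴)³ = 1.36
Q_c = 1.36 = K_c, so the system is already at equilibrium.

no net change (already at equilibrium)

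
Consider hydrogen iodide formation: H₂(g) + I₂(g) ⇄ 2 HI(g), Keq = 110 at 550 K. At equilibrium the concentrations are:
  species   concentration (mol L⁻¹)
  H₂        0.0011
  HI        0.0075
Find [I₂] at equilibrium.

[I₂] = 4.6×10⁻⁴ mol L⁻¹

At equilibrium, Keq = [HI]² / ([H₂]·[I₂]) = 110.
(0.0075)² / ((0.0011)·([I₂])) = 110
[I₂] = 4.65×10⁻⁴ = 4.6×10⁻⁴ mol L⁻¹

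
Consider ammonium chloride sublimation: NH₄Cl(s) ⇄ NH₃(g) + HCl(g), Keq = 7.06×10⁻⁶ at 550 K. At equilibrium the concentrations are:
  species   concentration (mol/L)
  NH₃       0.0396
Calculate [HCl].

[HCl] = 1.78×10⁻⁴ mol/L

(NH₄Cl is a pure solid — omitted from Keq.)
At equilibrium, Keq = [NH₃]·[HCl] = 7.06×10⁻⁶.
(0.0396)·([HCl]) = 7.06×10⁻⁶
[HCl] = 1.78×10⁻⁴ mol/L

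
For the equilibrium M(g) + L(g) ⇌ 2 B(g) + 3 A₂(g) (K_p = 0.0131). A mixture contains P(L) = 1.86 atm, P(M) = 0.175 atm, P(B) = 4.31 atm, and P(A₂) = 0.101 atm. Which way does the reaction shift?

Q_p = P(B)²·P(A₂)³ / (P(M)·P(L)) = (4.31)²·(0.101)³ / ((0.175)·(1.86)) = 0.0588
Q_p = 0.0588 > K_p = 0.0131, so the reverse reaction proceeds.

to the left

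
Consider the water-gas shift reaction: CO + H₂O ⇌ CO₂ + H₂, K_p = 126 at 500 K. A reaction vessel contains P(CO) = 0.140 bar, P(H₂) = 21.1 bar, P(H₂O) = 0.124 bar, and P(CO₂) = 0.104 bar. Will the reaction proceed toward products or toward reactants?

Q_p = P(CO₂)·P(H₂) / (P(CO)·P(H₂O)) = (0.104)·(21.1) / ((0.140)·(0.124)) = 126
Q_p = 126 = K_p, so the system is already at equilibrium.

neither direction; the system is at equilibrium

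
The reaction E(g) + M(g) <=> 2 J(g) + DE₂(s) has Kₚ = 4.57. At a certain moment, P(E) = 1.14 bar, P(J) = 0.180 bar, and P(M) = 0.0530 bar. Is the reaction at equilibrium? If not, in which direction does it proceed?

in the forward direction

(DE₂ is a pure solid — omitted from Qₚ.)
Qₚ = P(J)² / (P(E)·P(M)) = (0.180)² / ((1.14)·(0.0530)) = 0.536
Qₚ = 0.536 < Kₚ = 4.57, so the forward reaction proceeds.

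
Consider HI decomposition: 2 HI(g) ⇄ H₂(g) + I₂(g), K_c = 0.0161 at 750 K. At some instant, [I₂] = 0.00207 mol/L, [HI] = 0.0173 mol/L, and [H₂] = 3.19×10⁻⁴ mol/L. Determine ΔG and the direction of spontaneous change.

Q_c = [H₂]·[I₂] / [HI]² = (3.19×10⁻⁴)·(0.00207) / (0.0173)² = 0.00221
ΔG = RT ln(Q_c/K_c) = (8.314 J mol⁻¹ K⁻¹)(750 K) × ln(0.00221/0.0161)
   = (6.236 kJ/mol)(-1.986) = -12.4 kJ/mol
ΔG < 0, so the forward reaction is spontaneous (proceeds forward).

ΔG = -12.4 kJ/mol; the forward reaction is spontaneous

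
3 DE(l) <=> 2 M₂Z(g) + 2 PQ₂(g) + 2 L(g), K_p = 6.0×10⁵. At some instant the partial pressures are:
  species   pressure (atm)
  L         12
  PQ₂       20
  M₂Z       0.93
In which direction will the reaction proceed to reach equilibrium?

(DE is a pure liquid — omitted from Q_p.)
Q_p = P(M₂Z)²·P(PQ₂)²·P(L)² = (0.93)²·(20)²·(12)² = 50000
Q_p = 50000 < K_p = 6.0×10⁵, so the forward reaction proceeds.

in the forward direction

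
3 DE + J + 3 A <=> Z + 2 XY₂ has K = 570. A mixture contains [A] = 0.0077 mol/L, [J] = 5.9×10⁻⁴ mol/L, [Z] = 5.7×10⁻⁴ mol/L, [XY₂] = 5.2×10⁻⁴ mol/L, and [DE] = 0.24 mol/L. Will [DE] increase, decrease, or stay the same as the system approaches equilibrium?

decrease

Q = [Z]·[XY₂]² / ([DE]³·[J]·[A]³) = (5.7×10⁻⁴)·(5.2×10⁻⁴)² / ((0.24)³·(5.9×10⁻⁴)·(0.0077)³) = 41
Q = 41 < K = 570: net forward reaction.
DE is a reactant, so it decreases.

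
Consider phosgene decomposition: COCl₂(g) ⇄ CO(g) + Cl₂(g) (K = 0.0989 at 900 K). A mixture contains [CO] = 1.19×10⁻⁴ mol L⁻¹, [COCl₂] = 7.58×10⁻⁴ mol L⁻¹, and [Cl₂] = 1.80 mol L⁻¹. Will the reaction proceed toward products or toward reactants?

Q = [CO]·[Cl₂] / [COCl₂] = (1.19×10⁻⁴)·(1.80) / (7.58×10⁻⁴) = 0.283
Q = 0.283 > K = 0.0989, so the reverse reaction proceeds.

toward reactants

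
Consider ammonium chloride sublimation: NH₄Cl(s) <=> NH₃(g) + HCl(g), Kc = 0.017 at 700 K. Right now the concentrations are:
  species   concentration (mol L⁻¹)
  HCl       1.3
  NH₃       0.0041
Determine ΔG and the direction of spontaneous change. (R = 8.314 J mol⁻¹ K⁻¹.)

ΔG = -6.75 kJ/mol; the forward reaction is spontaneous

(NH₄Cl is a pure solid — omitted from Qc.)
Qc = [NH₃]·[HCl] = (0.0041)·(1.3) = 0.00533
ΔG = RT ln(Qc/Kc) = (8.314 J mol⁻¹ K⁻¹)(700 K) × ln(0.00533/0.017)
   = (5.820 kJ/mol)(-1.160) = -6.75 kJ/mol
ΔG < 0, so the forward reaction is spontaneous (proceeds forward).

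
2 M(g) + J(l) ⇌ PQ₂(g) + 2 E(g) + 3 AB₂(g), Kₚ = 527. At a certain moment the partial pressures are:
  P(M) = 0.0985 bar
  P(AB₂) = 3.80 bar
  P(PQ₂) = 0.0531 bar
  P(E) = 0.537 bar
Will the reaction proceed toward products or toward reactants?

(J is a pure liquid — omitted from Qₚ.)
Qₚ = P(PQ₂)·P(E)²·P(AB₂)³ / P(M)² = (0.0531)·(0.537)²·(3.80)³ / (0.0985)² = 86.6
Qₚ = 86.6 < Kₚ = 527, so the forward reaction proceeds.

to the right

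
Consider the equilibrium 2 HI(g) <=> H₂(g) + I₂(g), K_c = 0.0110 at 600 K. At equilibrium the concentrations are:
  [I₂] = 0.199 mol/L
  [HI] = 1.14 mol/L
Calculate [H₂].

At equilibrium, K_c = [H₂]·[I₂] / [HI]² = 0.0110.
([H₂])·(0.199) / (1.14)² = 0.0110
[H₂] = 0.0718 mol/L

[H₂] = 0.0718 mol/L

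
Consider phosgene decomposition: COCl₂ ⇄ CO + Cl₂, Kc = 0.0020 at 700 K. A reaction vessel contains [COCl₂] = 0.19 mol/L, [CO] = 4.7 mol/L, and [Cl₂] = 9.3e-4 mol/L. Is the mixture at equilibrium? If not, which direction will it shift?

no; Q > K, reaction proceeds in reverse

Qc = [CO]·[Cl₂] / [COCl₂] = (4.7)·(9.3e-4) / (0.19) = 0.023
Qc = 0.023 > Kc = 0.0020: net reverse reaction.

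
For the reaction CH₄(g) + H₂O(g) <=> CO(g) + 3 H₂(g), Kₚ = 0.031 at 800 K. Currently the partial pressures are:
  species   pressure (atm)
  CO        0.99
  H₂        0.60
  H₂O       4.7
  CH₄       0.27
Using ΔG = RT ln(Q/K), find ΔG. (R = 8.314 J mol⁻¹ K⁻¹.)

ΔG = 11.3 kJ/mol

Qₚ = P(CO)·P(H₂)³ / (P(CH₄)·P(H₂O)) = (0.99)·(0.60)³ / ((0.27)·(4.7)) = 0.169
ΔG = RT ln(Qₚ/Kₚ) = (8.314 J mol⁻¹ K⁻¹)(800 K) × ln(0.169/0.031)
   = (6.651 kJ/mol)(1.696) = 11.3 kJ/mol
ΔG > 0, so the forward reaction is non-spontaneous (proceeds in reverse).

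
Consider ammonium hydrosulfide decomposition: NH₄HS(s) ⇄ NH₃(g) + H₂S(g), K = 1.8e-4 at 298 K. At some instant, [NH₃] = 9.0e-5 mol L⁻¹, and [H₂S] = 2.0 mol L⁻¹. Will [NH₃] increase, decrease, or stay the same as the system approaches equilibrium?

stay the same

(NH₄HS is a pure solid — omitted from Q.)
Q = [NH₃]·[H₂S] = (9.0e-5)·(2.0) = 1.8e-4
Q = 1.8e-4 = K; the system is at equilibrium.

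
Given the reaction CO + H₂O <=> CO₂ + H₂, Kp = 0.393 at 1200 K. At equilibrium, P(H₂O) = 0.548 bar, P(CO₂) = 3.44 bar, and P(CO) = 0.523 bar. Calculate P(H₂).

P(H₂) = 0.0327 bar

At equilibrium, Kp = P(CO₂)·P(H₂) / (P(CO)·P(H₂O)) = 0.393.
(3.44)·(P(H₂)) / ((0.523)·(0.548)) = 0.393
P(H₂) = 0.0327 bar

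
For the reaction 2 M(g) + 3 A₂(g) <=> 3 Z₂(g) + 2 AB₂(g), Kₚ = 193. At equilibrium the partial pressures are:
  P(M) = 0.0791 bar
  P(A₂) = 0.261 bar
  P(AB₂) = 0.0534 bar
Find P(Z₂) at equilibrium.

P(Z₂) = 1.96 bar

At equilibrium, Kₚ = P(Z₂)³·P(AB₂)² / (P(M)²·P(A₂)³) = 193.
(P(Z₂))³·(0.0534)² / ((0.0791)²·(0.261)³) = 193
P(Z₂)³ = 7.53 ⇒ P(Z₂) = 1.96 bar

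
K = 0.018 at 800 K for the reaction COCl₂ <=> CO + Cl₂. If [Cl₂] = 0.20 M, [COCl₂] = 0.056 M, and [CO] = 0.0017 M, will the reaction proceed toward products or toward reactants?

Q = [CO]·[Cl₂] / [COCl₂] = (0.0017)·(0.20) / (0.056) = 0.0061
Q = 0.0061 < K = 0.018, so the forward reaction proceeds.

in the forward direction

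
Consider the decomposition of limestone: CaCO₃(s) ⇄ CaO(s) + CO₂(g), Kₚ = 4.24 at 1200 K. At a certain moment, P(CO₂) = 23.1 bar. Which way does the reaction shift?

reverse (toward reactants)

(CaCO₃, CaO are pure solids — omitted from Qₚ.)
Qₚ = P(CO₂) = 23.1
Qₚ = 23.1 > Kₚ = 4.24, so the reverse reaction proceeds.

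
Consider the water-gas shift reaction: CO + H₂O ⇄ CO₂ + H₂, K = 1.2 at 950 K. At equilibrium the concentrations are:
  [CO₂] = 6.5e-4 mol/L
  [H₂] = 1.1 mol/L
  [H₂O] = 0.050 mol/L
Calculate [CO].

At equilibrium, K = [CO₂]·[H₂] / ([CO]·[H₂O]) = 1.2.
(6.5e-4)·(1.1) / (([CO])·(0.050)) = 1.2
[CO] = 0.0119 = 0.012 mol/L

[CO] = 0.012 mol/L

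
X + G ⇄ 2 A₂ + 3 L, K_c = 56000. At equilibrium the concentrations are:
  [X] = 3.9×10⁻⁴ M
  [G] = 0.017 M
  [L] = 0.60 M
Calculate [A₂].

At equilibrium, K_c = [A₂]²·[L]³ / ([X]·[G]) = 56000.
([A₂])²·(0.60)³ / ((3.9×10⁻⁴)·(0.017)) = 56000
[A₂]² = 1.72 ⇒ [A₂] = 1.3 M

[A₂] = 1.3 M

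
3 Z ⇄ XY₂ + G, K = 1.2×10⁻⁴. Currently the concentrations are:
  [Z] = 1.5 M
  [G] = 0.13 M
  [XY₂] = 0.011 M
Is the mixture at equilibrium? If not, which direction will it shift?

no; Q > K, reaction proceeds in reverse

Q = [XY₂]·[G] / [Z]³ = (0.011)·(0.13) / (1.5)³ = 4.2×10⁻⁴
Q = 4.2×10⁻⁴ > K = 1.2×10⁻⁴: net reverse reaction.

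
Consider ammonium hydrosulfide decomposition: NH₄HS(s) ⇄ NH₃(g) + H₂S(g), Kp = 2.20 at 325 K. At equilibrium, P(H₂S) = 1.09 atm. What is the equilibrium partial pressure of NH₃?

P(NH₃) = 2.02 atm

(NH₄HS is a pure solid — omitted from Kp.)
At equilibrium, Kp = P(NH₃)·P(H₂S) = 2.20.
(P(NH₃))·(1.09) = 2.20
P(NH₃) = 2.02 atm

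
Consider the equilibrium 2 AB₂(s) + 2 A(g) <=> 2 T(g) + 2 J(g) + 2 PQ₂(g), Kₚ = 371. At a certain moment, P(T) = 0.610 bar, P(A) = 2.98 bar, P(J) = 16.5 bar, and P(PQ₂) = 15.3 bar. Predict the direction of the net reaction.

(AB₂ is a pure solid — omitted from Qₚ.)
Qₚ = P(T)²·P(J)²·P(PQ₂)² / P(A)² = (0.610)²·(16.5)²·(15.3)² / (2.98)² = 2670
Qₚ = 2670 > Kₚ = 371, so the reverse reaction proceeds.

reverse (toward reactants)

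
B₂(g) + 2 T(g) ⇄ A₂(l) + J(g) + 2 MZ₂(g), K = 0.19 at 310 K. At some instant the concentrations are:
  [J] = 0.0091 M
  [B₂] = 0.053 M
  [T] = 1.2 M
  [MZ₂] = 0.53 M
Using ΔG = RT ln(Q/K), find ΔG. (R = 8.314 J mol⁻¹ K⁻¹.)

(A₂ is a pure liquid — omitted from Q.)
Q = [J]·[MZ₂]² / ([B₂]·[T]²) = (0.0091)·(0.53)² / ((0.053)·(1.2)²) = 0.0335
ΔG = RT ln(Q/K) = (8.314 J mol⁻¹ K⁻¹)(310 K) × ln(0.0335/0.19)
   = (2.577 kJ/mol)(-1.735) = -4.47 kJ/mol
ΔG < 0, so the forward reaction is spontaneous (proceeds forward).

ΔG = -4.47 kJ/mol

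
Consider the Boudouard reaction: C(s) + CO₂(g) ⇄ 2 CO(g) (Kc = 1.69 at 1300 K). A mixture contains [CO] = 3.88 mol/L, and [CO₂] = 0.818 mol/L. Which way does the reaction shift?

toward reactants

(C is a pure solid — omitted from Qc.)
Qc = [CO]² / [CO₂] = (3.88)² / (0.818) = 18.4
Qc = 18.4 > Kc = 1.69, so the reverse reaction proceeds.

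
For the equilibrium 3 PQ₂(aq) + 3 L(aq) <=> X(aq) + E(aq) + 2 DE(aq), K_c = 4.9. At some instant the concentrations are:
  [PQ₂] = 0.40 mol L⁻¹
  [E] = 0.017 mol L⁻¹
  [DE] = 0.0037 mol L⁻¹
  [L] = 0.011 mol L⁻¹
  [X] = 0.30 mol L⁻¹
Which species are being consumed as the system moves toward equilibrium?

PQ₂, L (reactants)

Q_c = [X]·[E]·[DE]² / ([PQ₂]³·[L]³) = (0.30)·(0.017)·(0.0037)² / ((0.40)³·(0.011)³) = 0.82
Q_c = 0.82 < K_c = 4.9: net forward reaction.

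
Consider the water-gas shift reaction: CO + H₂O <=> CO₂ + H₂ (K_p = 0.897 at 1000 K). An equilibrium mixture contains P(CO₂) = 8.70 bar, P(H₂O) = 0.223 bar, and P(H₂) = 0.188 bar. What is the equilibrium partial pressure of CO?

P(CO) = 8.18 bar

At equilibrium, K_p = P(CO₂)·P(H₂) / (P(CO)·P(H₂O)) = 0.897.
(8.70)·(0.188) / ((P(CO))·(0.223)) = 0.897
P(CO) = 8.18 bar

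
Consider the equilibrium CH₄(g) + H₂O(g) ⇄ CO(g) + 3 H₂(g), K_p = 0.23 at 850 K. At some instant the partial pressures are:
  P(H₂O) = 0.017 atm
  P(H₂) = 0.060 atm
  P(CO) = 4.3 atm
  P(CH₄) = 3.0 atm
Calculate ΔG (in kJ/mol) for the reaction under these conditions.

Q_p = P(CO)·P(H₂)³ / (P(CH₄)·P(H₂O)) = (4.3)·(0.060)³ / ((3.0)·(0.017)) = 0.0182
ΔG = RT ln(Q_p/K_p) = (8.314 J mol⁻¹ K⁻¹)(850 K) × ln(0.0182/0.23)
   = (7.067 kJ/mol)(-2.537) = -17.9 kJ/mol
ΔG < 0, so the forward reaction is spontaneous (proceeds forward).

ΔG = -17.9 kJ/mol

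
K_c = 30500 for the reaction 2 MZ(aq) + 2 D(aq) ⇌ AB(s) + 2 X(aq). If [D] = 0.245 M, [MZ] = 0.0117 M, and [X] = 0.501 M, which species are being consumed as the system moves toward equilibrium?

none (at equilibrium)

(AB is a pure solid — omitted from Q_c.)
Q_c = [X]² / ([MZ]²·[D]²) = (0.501)² / ((0.0117)²·(0.245)²) = 30500
Q_c = 30500 = K_c; the system is at equilibrium.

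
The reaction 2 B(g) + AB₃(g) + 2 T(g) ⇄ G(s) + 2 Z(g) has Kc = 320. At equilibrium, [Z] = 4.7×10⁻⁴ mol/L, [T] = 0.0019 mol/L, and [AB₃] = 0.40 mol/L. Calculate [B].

[B] = 0.022 mol/L

(G is a pure solid — omitted from Kc.)
At equilibrium, Kc = [Z]² / ([B]²·[AB₃]·[T]²) = 320.
(4.7×10⁻⁴)² / (([B])²·(0.40)·(0.0019)²) = 320
[B]² = 4.78×10⁻⁴ ⇒ [B] = 0.022 mol/L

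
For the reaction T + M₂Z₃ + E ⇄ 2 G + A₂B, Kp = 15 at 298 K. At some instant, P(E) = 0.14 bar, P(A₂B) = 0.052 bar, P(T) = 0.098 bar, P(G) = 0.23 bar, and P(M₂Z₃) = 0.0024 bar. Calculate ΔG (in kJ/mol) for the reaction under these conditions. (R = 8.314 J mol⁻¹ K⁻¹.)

ΔG = 4.25 kJ/mol

Qp = P(G)²·P(A₂B) / (P(T)·P(M₂Z₃)·P(E)) = (0.23)²·(0.052) / ((0.098)·(0.0024)·(0.14)) = 83.5
ΔG = RT ln(Qp/Kp) = (8.314 J mol⁻¹ K⁻¹)(298 K) × ln(83.5/15)
   = (2.478 kJ/mol)(1.717) = 4.25 kJ/mol
ΔG > 0, so the forward reaction is non-spontaneous (proceeds in reverse).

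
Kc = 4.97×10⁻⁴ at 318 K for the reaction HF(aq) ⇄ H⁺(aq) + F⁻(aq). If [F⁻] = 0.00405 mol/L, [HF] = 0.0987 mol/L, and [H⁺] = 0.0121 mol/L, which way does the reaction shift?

Qc = [H⁺]·[F⁻] / [HF] = (0.0121)·(0.00405) / (0.0987) = 4.97×10⁻⁴
Qc = 4.97×10⁻⁴ = Kc, so the system is already at equilibrium.

at equilibrium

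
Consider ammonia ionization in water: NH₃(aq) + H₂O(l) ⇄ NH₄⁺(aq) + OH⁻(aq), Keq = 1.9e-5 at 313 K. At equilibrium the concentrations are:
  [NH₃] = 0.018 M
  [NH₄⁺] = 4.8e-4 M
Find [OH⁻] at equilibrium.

[OH⁻] = 7.1e-4 M

(H₂O is a pure liquid — omitted from Keq.)
At equilibrium, Keq = [NH₄⁺]·[OH⁻] / [NH₃] = 1.9e-5.
(4.8e-4)·([OH⁻]) / (0.018) = 1.9e-5
[OH⁻] = 7.13e-4 = 7.1e-4 M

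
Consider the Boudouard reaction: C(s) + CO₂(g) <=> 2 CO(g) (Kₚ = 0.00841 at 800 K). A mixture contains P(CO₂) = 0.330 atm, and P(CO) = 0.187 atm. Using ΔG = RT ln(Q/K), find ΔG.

ΔG = 16.9 kJ/mol

(C is a pure solid — omitted from Qₚ.)
Qₚ = P(CO)² / P(CO₂) = (0.187)² / (0.330) = 0.106
ΔG = RT ln(Qₚ/Kₚ) = (8.314 J mol⁻¹ K⁻¹)(800 K) × ln(0.106/0.00841)
   = (6.651 kJ/mol)(2.534) = 16.9 kJ/mol
ΔG > 0, so the forward reaction is non-spontaneous (proceeds in reverse).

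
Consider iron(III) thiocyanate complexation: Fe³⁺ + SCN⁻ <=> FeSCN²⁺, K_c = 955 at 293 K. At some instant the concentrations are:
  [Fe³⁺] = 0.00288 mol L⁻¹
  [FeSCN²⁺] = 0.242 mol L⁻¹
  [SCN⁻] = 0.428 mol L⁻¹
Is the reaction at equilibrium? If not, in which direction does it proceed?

Q_c = [FeSCN²⁺] / ([Fe³⁺]·[SCN⁻]) = (0.242) / ((0.00288)·(0.428)) = 196
Q_c = 196 < K_c = 955, so the forward reaction proceeds.

in the forward direction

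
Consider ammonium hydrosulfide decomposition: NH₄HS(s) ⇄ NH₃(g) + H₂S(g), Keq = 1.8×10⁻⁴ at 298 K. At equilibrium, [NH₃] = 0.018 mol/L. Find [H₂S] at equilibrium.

(NH₄HS is a pure solid — omitted from Keq.)
At equilibrium, Keq = [NH₃]·[H₂S] = 1.8×10⁻⁴.
(0.018)·([H₂S]) = 1.8×10⁻⁴
[H₂S] = 0.0100 = 0.010 mol/L

[H₂S] = 0.010 mol/L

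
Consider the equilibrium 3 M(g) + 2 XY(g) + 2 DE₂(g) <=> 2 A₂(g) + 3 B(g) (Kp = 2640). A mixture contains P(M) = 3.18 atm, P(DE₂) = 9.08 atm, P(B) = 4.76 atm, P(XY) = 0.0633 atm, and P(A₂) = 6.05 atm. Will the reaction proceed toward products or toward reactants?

Qp = P(A₂)²·P(B)³ / (P(M)³·P(XY)²·P(DE₂)²) = (6.05)²·(4.76)³ / ((3.18)³·(0.0633)²·(9.08)²) = 372
Qp = 372 < Kp = 2640, so the forward reaction proceeds.

to the right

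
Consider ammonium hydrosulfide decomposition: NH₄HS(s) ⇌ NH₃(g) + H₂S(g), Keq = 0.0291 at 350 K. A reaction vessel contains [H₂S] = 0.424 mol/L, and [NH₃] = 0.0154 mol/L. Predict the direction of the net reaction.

in the forward direction

(NH₄HS is a pure solid — omitted from Q.)
Q = [NH₃]·[H₂S] = (0.0154)·(0.424) = 0.00653
Q = 0.00653 < Keq = 0.0291, so the forward reaction proceeds.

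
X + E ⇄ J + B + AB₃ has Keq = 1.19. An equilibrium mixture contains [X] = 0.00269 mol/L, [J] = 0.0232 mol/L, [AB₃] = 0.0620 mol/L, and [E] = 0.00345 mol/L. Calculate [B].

[B] = 0.00768 mol/L

At equilibrium, Keq = [J]·[B]·[AB₃] / ([X]·[E]) = 1.19.
(0.0232)·([B])·(0.0620) / ((0.00269)·(0.00345)) = 1.19
[B] = 0.00768 mol/L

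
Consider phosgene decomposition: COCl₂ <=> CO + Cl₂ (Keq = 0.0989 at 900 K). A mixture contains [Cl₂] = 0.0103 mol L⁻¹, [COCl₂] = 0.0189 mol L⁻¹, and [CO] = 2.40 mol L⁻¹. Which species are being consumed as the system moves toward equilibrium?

CO, Cl₂ (products)

Q = [CO]·[Cl₂] / [COCl₂] = (2.40)·(0.0103) / (0.0189) = 1.31
Q = 1.31 > Keq = 0.0989: net reverse reaction.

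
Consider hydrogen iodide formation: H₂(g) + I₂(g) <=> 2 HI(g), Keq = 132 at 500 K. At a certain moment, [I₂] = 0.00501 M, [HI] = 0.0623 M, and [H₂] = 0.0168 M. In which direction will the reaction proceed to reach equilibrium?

to the right

Q = [HI]² / ([H₂]·[I₂]) = (0.0623)² / ((0.0168)·(0.00501)) = 46.1
Q = 46.1 < Keq = 132, so the forward reaction proceeds.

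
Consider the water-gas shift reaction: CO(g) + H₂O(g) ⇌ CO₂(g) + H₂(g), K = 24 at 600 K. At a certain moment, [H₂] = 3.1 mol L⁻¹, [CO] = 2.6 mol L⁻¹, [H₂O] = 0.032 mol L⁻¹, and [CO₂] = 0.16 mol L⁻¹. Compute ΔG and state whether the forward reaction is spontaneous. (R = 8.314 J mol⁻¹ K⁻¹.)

ΔG = -6.95 kJ/mol; the forward reaction is spontaneous

Q = [CO₂]·[H₂] / ([CO]·[H₂O]) = (0.16)·(3.1) / ((2.6)·(0.032)) = 5.96
ΔG = RT ln(Q/K) = (8.314 J mol⁻¹ K⁻¹)(600 K) × ln(5.96/24)
   = (4.988 kJ/mol)(-1.393) = -6.95 kJ/mol
ΔG < 0, so the forward reaction is spontaneous (proceeds forward).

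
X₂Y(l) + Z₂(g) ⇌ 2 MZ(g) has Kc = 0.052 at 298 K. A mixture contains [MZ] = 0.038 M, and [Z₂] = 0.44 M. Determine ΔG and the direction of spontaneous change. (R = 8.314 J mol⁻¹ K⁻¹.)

(X₂Y is a pure liquid — omitted from Qc.)
Qc = [MZ]² / [Z₂] = (0.038)² / (0.44) = 0.00328
ΔG = RT ln(Qc/Kc) = (8.314 J mol⁻¹ K⁻¹)(298 K) × ln(0.00328/0.052)
   = (2.478 kJ/mol)(-2.763) = -6.85 kJ/mol
ΔG < 0, so the forward reaction is spontaneous (proceeds forward).

ΔG = -6.85 kJ/mol; the forward reaction is spontaneous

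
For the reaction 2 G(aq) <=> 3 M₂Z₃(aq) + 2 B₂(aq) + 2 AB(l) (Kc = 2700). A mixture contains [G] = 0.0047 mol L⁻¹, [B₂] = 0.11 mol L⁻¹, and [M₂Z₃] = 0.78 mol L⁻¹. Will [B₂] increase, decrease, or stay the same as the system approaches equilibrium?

increase

(AB is a pure liquid — omitted from Qc.)
Qc = [M₂Z₃]³·[B₂]² / [G]² = (0.78)³·(0.11)² / (0.0047)² = 260
Qc = 260 < Kc = 2700: net forward reaction.
B₂ is a product, so it increases.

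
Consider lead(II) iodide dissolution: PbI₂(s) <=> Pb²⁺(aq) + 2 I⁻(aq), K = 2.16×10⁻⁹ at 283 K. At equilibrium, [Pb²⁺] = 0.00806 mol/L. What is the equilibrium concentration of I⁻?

[I⁻] = 5.18×10⁻⁴ mol/L

(PbI₂ is a pure solid — omitted from K.)
At equilibrium, K = [Pb²⁺]·[I⁻]² = 2.16×10⁻⁹.
(0.00806)·([I⁻])² = 2.16×10⁻⁹
[I⁻]² = 2.68×10⁻⁷ ⇒ [I⁻] = 5.18×10⁻⁴ mol/L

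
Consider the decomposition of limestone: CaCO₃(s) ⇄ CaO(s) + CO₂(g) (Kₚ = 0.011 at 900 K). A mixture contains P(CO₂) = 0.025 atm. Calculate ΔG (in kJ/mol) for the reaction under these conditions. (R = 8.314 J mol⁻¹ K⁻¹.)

ΔG = 6.14 kJ/mol

(CaCO₃, CaO are pure solids — omitted from Qₚ.)
Qₚ = P(CO₂) = 0.0250
ΔG = RT ln(Qₚ/Kₚ) = (8.314 J mol⁻¹ K⁻¹)(900 K) × ln(0.0250/0.011)
   = (7.483 kJ/mol)(0.8210) = 6.14 kJ/mol
ΔG > 0, so the forward reaction is non-spontaneous (proceeds in reverse).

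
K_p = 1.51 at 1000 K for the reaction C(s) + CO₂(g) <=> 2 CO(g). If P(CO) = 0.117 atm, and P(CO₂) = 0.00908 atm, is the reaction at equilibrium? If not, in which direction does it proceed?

at equilibrium

(C is a pure solid — omitted from Q_p.)
Q_p = P(CO)² / P(CO₂) = (0.117)² / (0.00908) = 1.51
Q_p = 1.51 = K_p, so the system is already at equilibrium.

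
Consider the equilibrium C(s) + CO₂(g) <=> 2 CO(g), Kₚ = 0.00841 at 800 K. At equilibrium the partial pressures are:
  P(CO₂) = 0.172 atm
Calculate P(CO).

P(CO) = 0.0380 atm

(C is a pure solid — omitted from Kₚ.)
At equilibrium, Kₚ = P(CO)² / P(CO₂) = 0.00841.
(P(CO))² / (0.172) = 0.00841
P(CO)² = 0.00145 ⇒ P(CO) = 0.0380 atm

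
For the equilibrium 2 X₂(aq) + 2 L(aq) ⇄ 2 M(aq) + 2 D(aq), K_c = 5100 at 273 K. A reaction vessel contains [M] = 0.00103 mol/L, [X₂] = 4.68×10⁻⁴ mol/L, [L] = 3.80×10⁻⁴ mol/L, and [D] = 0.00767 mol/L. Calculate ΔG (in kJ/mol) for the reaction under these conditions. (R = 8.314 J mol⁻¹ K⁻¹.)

ΔG = -2.16 kJ/mol

Q_c = [M]²·[D]² / ([X₂]²·[L]²) = (0.00103)²·(0.00767)² / ((4.68×10⁻⁴)²·(3.80×10⁻⁴)²) = 1970
ΔG = RT ln(Q_c/K_c) = (8.314 J mol⁻¹ K⁻¹)(273 K) × ln(1970/5100)
   = (2.270 kJ/mol)(-0.9512) = -2.16 kJ/mol
ΔG < 0, so the forward reaction is spontaneous (proceeds forward).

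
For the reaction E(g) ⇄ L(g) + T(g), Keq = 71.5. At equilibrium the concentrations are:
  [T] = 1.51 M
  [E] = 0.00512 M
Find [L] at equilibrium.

[L] = 0.242 M

At equilibrium, Keq = [L]·[T] / [E] = 71.5.
([L])·(1.51) / (0.00512) = 71.5
[L] = 0.242 M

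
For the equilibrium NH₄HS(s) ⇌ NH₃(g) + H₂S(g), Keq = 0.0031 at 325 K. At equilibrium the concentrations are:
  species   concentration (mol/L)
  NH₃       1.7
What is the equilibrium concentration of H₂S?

(NH₄HS is a pure solid — omitted from Keq.)
At equilibrium, Keq = [NH₃]·[H₂S] = 0.0031.
(1.7)·([H₂S]) = 0.0031
[H₂S] = 0.00182 = 0.0018 mol/L

[H₂S] = 0.0018 mol/L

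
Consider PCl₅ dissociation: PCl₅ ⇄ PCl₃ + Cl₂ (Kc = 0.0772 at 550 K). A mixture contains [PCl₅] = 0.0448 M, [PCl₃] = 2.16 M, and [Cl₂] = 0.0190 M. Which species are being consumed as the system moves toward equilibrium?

PCl₃, Cl₂ (products)

Qc = [PCl₃]·[Cl₂] / [PCl₅] = (2.16)·(0.0190) / (0.0448) = 0.916
Qc = 0.916 > Kc = 0.0772: net reverse reaction.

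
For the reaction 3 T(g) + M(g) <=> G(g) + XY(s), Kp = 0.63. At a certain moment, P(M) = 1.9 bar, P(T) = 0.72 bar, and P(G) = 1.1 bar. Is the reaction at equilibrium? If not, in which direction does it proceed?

(XY is a pure solid — omitted from Qp.)
Qp = P(G) / (P(T)³·P(M)) = (1.1) / ((0.72)³·(1.9)) = 1.6
Qp = 1.6 > Kp = 0.63, so the reverse reaction proceeds.

in the reverse direction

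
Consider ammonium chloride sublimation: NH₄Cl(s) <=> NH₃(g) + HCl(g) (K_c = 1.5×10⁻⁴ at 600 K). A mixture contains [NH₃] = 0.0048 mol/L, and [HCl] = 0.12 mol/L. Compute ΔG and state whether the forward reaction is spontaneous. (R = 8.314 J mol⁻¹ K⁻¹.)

ΔG = 6.71 kJ/mol; the forward reaction is non-spontaneous

(NH₄Cl is a pure solid — omitted from Q_c.)
Q_c = [NH₃]·[HCl] = (0.0048)·(0.12) = 5.76×10⁻⁴
ΔG = RT ln(Q_c/K_c) = (8.314 J mol⁻¹ K⁻¹)(600 K) × ln(5.76×10⁻⁴/1.5×10⁻⁴)
   = (4.988 kJ/mol)(1.345) = 6.71 kJ/mol
ΔG > 0, so the forward reaction is non-spontaneous (proceeds in reverse).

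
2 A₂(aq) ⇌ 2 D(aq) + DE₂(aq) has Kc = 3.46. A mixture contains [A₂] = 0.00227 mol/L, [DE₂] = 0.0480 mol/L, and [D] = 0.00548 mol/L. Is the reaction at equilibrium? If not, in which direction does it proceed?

Qc = [D]²·[DE₂] / [A₂]² = (0.00548)²·(0.0480) / (0.00227)² = 0.280
Qc = 0.280 < Kc = 3.46, so the forward reaction proceeds.

in the forward direction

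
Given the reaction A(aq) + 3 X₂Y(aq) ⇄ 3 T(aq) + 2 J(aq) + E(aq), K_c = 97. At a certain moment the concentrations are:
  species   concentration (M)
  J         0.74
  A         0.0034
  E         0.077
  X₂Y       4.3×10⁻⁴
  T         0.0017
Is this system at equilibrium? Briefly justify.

no; Q > K, reaction proceeds in reverse

Q_c = [T]³·[J]²·[E] / ([A]·[X₂Y]³) = (0.0017)³·(0.74)²·(0.077) / ((0.0034)·(4.3×10⁻⁴)³) = 770
Q_c = 770 > K_c = 97: net reverse reaction.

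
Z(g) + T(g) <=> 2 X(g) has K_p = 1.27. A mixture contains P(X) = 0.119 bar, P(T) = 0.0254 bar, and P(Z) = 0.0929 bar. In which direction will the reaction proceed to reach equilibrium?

Q_p = P(X)² / (P(Z)·P(T)) = (0.119)² / ((0.0929)·(0.0254)) = 6.00
Q_p = 6.00 > K_p = 1.27, so the reverse reaction proceeds.

reverse (toward reactants)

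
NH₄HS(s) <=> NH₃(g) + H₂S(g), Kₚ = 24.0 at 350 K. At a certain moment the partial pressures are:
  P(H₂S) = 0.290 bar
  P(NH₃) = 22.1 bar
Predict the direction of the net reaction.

(NH₄HS is a pure solid — omitted from Qₚ.)
Qₚ = P(NH₃)·P(H₂S) = (22.1)·(0.290) = 6.41
Qₚ = 6.41 < Kₚ = 24.0, so the forward reaction proceeds.

forward (toward products)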